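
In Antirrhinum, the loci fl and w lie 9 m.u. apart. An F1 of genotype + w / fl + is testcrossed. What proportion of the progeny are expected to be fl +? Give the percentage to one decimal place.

45.5%

A map distance of 9 m.u. corresponds to a recombination frequency of 0.090.
The F1 is + w / fl +, so fl + is a parental gamete class with expected frequency (1 − r)/2 = 0.910/2 = 0.4550.
That is 0.4550 = 45.5% of the progeny.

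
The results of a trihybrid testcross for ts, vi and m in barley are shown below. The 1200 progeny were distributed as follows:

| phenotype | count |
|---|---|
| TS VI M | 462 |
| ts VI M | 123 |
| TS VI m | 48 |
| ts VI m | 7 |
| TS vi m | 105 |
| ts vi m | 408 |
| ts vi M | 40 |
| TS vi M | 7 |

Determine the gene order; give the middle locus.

The two most frequent reciprocal classes, ts vi m and TS VI M, are the parental types, so the F1 was ts vi m / TS VI M.
The two rarest classes, ts VI m and TS vi M, are the double crossovers. Comparing them with the parentals, only the vi allele has switched, so vi is the middle locus and the order is m – vi – ts.

vi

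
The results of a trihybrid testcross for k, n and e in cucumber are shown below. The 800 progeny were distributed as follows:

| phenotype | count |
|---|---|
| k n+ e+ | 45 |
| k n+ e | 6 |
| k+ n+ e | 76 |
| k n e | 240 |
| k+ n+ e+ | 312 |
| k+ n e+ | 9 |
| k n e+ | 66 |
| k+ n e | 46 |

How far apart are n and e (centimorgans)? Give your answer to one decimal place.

19.6 centimorgans

The two most frequent reciprocal classes, k+ n+ e+ and k n e, are the parental types, so the F1 was k+ n+ e+ / k n e.
The two rarest classes, k+ n e+ and k n+ e, are the double crossovers. Comparing them with the parentals, only the n allele has switched, so n is the middle locus and the order is k – n – e.
Crossovers in the n–e interval produce the single-crossover classes k+ n+ e and k n e+ (76 + 66 = 142) plus the double crossovers (15).
RF(n–e) = (142 + 15) / 800 = 157/800 = 0.1963 → 19.6 centimorgans.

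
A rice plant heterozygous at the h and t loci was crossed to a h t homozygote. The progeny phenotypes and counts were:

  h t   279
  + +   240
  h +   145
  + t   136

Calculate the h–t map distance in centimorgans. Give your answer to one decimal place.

35.1 centimorgans

The two most frequent classes, + + (240) and h t (279), are the parental types, so the F1 was + + / h t.
The recombinant classes are + t and h +: 136 + 145 = 281.
Recombination frequency = 281/800 = 0.3513 ≈ 35.1%, i.e. 35.1 centimorgans.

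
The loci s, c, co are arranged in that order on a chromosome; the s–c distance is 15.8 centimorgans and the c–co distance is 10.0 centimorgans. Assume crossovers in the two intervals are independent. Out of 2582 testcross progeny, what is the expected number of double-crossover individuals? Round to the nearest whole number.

41

Map distances give recombination frequencies of 0.158 and 0.100 for the two intervals.
With no interference, expected double-crossover frequency = 0.158 × 0.100 = 0.01580.
Expected number = 0.01580 × 2582 = 40.80 ≈ 41.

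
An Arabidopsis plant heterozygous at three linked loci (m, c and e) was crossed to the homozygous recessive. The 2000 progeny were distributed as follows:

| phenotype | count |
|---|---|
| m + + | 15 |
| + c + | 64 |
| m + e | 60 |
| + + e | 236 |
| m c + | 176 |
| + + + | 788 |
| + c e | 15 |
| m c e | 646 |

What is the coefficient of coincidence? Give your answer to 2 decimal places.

The two most frequent reciprocal classes, + + + and m c e, are the parental types, so the F1 was + + + / m c e.
The two rarest classes, m + + and + c e, are the double crossovers. Comparing them with the parentals, only the m allele has switched, so m is the middle locus and the order is c – m – e.
c–m: (124 + 30)/2000 = 0.0770; m–e: (412 + 30)/2000 = 0.2210.
Expected DCO frequency = 0.0770 × 0.2210 ≈ 0.01702; observed = 30/2000 ≈ 0.01500.
Coefficient of coincidence = 0.01500/0.01702 ≈ 0.88.

0.88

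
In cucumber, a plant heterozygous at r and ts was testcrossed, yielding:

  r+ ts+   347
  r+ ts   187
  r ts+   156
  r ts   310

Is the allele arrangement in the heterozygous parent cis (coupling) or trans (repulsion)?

The two most frequent classes are r+ ts+ (347) and r ts (310); these are the parental (non-recombinant) types.
So the F1 carried r+ ts+ on one chromosome and r ts on the other — the recessive alleles are on the same chromosome (cis / coupling).

cis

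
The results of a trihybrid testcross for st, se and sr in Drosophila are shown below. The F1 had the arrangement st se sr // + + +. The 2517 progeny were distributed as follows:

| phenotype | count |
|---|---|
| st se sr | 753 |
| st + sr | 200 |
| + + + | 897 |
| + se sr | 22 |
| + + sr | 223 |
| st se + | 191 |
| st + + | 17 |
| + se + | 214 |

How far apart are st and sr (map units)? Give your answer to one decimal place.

18.0 map units

The two rarest classes, + se sr and st + +, are the double crossovers. Comparing them with the parentals, only the st allele has switched, so st is the middle locus and the order is sr – st – se.
Crossovers in the sr–st interval produce the single-crossover classes st se + and + + sr (191 + 223 = 414) plus the double crossovers (39).
RF(sr–st) = (414 + 39) / 2517 = 453/2517 = 0.1800 → 18.0 map units.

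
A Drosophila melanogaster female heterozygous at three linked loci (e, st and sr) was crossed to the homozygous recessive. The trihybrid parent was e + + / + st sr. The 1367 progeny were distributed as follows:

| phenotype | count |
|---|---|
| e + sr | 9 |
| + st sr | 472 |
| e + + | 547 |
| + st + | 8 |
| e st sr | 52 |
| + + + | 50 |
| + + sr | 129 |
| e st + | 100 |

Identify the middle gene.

sr

The two rarest classes, e + sr and + st +, are the double crossovers. Comparing them with the parentals, only the sr allele has switched, so sr is the middle locus and the order is st – sr – e.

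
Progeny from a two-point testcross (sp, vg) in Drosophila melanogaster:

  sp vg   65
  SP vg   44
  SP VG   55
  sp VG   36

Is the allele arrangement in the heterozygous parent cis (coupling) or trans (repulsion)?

The two most frequent classes are SP VG (55) and sp vg (65); these are the parental (non-recombinant) types.
So the F1 carried SP VG on one chromosome and sp vg on the other — the recessive alleles are on the same chromosome (cis / coupling).

cis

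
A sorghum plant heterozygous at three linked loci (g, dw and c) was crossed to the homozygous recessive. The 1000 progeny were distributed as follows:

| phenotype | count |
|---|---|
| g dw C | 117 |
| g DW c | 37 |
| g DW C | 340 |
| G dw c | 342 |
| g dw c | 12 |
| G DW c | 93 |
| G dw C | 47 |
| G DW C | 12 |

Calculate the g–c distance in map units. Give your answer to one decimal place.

The two most frequent reciprocal classes, g DW C and G dw c, are the parental types, so the F1 was g DW C / G dw c.
The two rarest classes, G DW C and g dw c, are the double crossovers. Comparing them with the parentals, only the g allele has switched, so g is the middle locus and the order is dw – g – c.
Crossovers in the g–c interval produce the single-crossover classes g DW c and G dw C (37 + 47 = 84) plus the double crossovers (24).
RF(g–c) = (84 + 24) / 1000 = 108/1000 = 0.1080 → 10.8 map units.

10.8 map units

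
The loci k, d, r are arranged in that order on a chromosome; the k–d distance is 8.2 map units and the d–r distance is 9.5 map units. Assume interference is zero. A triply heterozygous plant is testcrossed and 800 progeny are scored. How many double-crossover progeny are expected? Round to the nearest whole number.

Map distances give recombination frequencies of 0.082 and 0.095 for the two intervals.
With no interference, expected double-crossover frequency = 0.082 × 0.095 = 0.00779.
Expected number = 0.00779 × 800 = 6.23 ≈ 6.

6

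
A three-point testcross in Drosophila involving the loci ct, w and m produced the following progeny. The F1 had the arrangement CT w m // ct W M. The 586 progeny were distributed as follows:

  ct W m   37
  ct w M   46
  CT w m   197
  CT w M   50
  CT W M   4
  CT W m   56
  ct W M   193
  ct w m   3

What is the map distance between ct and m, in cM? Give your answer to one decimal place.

The two rarest classes, ct w m and CT W M, are the double crossovers. Comparing them with the parentals, only the ct allele has switched, so ct is the middle locus and the order is m – ct – w.
Crossovers in the m–ct interval produce the single-crossover classes CT w M and ct W m (50 + 37 = 87) plus the double crossovers (7).
RF(m–ct) = (87 + 7) / 586 = 94/586 = 0.1604 → 16.0 cM.

16.0 cM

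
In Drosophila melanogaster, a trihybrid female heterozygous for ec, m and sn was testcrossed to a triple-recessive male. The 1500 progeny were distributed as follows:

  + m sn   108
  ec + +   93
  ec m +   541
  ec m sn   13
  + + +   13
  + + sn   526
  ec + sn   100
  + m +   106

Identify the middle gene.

The two most frequent reciprocal classes, ec m + and + + sn, are the parental types, so the F1 was ec m + / + + sn.
The two rarest classes, ec m sn and + + +, are the double crossovers. Comparing them with the parentals, only the sn allele has switched, so sn is the middle locus and the order is ec – sn – m.

sn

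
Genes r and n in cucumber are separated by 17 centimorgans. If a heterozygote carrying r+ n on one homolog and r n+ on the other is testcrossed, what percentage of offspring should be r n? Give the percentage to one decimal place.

8.5%

A map distance of 17 centimorgans corresponds to a recombination frequency of 0.170.
The F1 is r+ n / r n+, so r n is a recombinant gamete class with expected frequency r/2 = 0.170/2 = 0.0850.
That is 0.0850 = 8.5% of the progeny.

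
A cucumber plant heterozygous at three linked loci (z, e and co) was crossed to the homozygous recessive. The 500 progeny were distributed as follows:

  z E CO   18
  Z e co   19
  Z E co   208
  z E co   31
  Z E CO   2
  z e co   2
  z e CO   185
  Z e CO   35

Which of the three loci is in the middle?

The two most frequent reciprocal classes, z e CO and Z E co, are the parental types, so the F1 was z e CO / Z E co.
The two rarest classes, z e co and Z E CO, are the double crossovers. Comparing them with the parentals, only the co allele has switched, so co is the middle locus and the order is e – co – z.

co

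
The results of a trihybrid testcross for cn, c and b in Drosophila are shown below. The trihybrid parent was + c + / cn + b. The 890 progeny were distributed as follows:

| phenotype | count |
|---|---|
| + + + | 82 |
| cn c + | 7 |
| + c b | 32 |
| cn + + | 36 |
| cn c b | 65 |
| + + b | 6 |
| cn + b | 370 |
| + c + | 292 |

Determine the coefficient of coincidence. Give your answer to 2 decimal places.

The two rarest classes, cn c + and + + b, are the double crossovers. Comparing them with the parentals, only the cn allele has switched, so cn is the middle locus and the order is b – cn – c.
b–cn: (68 + 13)/890 = 0.0910; cn–c: (147 + 13)/890 = 0.1798.
Expected DCO frequency = 0.0910 × 0.1798 ≈ 0.01636; observed = 13/890 ≈ 0.01461.
Coefficient of coincidence = 0.01461/0.01636 ≈ 0.89.

0.89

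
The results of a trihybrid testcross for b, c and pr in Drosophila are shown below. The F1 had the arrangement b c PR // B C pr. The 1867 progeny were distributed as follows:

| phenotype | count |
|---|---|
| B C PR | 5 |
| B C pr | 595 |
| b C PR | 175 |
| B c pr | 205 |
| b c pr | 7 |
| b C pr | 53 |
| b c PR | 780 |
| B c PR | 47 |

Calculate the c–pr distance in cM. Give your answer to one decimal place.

21.0 cM

The two rarest classes, b c pr and B C PR, are the double crossovers. Comparing them with the parentals, only the pr allele has switched, so pr is the middle locus and the order is c – pr – b.
Crossovers in the c–pr interval produce the single-crossover classes b C PR and B c pr (175 + 205 = 380) plus the double crossovers (12).
RF(c–pr) = (380 + 12) / 1867 = 392/1867 = 0.2100 → 21.0 cM.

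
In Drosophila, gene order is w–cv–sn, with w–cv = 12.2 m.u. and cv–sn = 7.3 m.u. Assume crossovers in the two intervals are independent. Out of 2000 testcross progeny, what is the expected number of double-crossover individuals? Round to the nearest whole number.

18

Map distances give recombination frequencies of 0.122 and 0.073 for the two intervals.
With no interference, expected double-crossover frequency = 0.122 × 0.073 = 0.00891.
Expected number = 0.00891 × 2000 = 17.81 ≈ 18.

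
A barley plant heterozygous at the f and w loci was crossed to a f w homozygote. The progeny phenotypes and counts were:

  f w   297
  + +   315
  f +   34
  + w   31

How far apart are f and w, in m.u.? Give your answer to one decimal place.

9.6 m.u.

The two most frequent classes, + + (315) and f w (297), are the parental types, so the F1 was + + / f w.
The recombinant classes are + w and f +: 31 + 34 = 65.
Recombination frequency = 65/677 = 0.0960 ≈ 9.6%, i.e. 9.6 m.u.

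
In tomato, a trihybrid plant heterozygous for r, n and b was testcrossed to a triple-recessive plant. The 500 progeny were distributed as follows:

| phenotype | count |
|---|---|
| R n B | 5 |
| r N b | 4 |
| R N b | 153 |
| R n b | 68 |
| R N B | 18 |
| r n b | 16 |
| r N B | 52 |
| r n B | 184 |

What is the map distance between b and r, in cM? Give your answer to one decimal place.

8.6 cM

The two most frequent reciprocal classes, r n B and R N b, are the parental types, so the F1 was r n B / R N b.
The two rarest classes, R n B and r N b, are the double crossovers. Comparing them with the parentals, only the r allele has switched, so r is the middle locus and the order is b – r – n.
Crossovers in the b–r interval produce the single-crossover classes r n b and R N B (16 + 18 = 34) plus the double crossovers (9).
RF(b–r) = (34 + 9) / 500 = 43/500 = 0.0860 → 8.6 cM.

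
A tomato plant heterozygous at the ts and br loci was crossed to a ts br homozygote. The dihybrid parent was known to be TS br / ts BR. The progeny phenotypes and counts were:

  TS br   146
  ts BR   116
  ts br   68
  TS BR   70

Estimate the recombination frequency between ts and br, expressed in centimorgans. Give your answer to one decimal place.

The recombinant classes are TS BR and ts br: 70 + 68 = 138.
Recombination frequency = 138/400 = 0.3450 ≈ 34.5%, i.e. 34.5 centimorgans.

34.5 centimorgans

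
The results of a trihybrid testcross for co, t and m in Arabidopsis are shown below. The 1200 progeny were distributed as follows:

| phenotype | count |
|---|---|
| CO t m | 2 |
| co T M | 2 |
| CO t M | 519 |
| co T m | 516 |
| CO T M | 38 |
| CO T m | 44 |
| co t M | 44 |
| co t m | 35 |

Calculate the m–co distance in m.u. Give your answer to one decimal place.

The two most frequent reciprocal classes, CO t M and co T m, are the parental types, so the F1 was CO t M / co T m.
The two rarest classes, CO t m and co T M, are the double crossovers. Comparing them with the parentals, only the m allele has switched, so m is the middle locus and the order is t – m – co.
Crossovers in the m–co interval produce the single-crossover classes co t M and CO T m (44 + 44 = 88) plus the double crossovers (4).
RF(m–co) = (88 + 4) / 1200 = 92/1200 = 0.0767 → 7.7 m.u.

7.7 m.u.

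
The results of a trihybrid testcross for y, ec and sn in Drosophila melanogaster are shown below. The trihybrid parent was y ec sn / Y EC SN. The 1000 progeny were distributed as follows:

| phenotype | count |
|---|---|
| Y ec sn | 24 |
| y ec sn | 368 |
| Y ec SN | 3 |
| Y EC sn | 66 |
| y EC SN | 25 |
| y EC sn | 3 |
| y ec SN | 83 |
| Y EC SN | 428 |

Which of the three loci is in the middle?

The two rarest classes, y EC sn and Y ec SN, are the double crossovers. Comparing them with the parentals, only the ec allele has switched, so ec is the middle locus and the order is sn – ec – y.

ec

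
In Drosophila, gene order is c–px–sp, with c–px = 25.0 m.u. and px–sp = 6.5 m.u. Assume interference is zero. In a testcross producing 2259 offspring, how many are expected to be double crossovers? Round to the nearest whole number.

37

Map distances give recombination frequencies of 0.250 and 0.065 for the two intervals.
With no interference, expected double-crossover frequency = 0.250 × 0.065 = 0.01625.
Expected number = 0.01625 × 2259 = 36.71 ≈ 37.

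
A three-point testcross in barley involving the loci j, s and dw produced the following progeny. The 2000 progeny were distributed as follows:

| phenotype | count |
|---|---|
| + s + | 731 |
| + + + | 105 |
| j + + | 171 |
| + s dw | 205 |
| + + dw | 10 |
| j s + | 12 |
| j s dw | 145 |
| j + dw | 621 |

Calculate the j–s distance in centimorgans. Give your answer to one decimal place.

13.6 centimorgans

The two most frequent reciprocal classes, j + dw and + s +, are the parental types, so the F1 was j + dw / + s +.
The two rarest classes, + + dw and j s +, are the double crossovers. Comparing them with the parentals, only the j allele has switched, so j is the middle locus and the order is s – j – dw.
Crossovers in the s–j interval produce the single-crossover classes j s dw and + + + (145 + 105 = 250) plus the double crossovers (22).
RF(s–j) = (250 + 22) / 2000 = 272/2000 = 0.1360 → 13.6 centimorgans.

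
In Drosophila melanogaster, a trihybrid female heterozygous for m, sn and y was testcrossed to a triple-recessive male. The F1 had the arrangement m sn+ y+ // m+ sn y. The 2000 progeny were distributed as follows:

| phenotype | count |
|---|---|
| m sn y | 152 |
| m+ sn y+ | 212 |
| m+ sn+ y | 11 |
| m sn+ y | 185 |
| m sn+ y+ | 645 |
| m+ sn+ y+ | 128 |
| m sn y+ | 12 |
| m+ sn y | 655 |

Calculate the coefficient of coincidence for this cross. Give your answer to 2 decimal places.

0.36

The two rarest classes, m sn y+ and m+ sn+ y, are the double crossovers. Comparing them with the parentals, only the sn allele has switched, so sn is the middle locus and the order is m – sn – y.
m–sn: (280 + 23)/2000 = 0.1515; sn–y: (397 + 23)/2000 = 0.2100.
Expected DCO frequency = 0.1515 × 0.2100 ≈ 0.03181; observed = 23/2000 ≈ 0.01150.
Coefficient of coincidence = 0.01150/0.03181 ≈ 0.36.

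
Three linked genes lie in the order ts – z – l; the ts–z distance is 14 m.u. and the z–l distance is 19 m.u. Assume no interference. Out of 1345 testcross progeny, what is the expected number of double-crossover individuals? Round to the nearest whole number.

Map distances give recombination frequencies of 0.140 and 0.190 for the two intervals.
With no interference, expected double-crossover frequency = 0.140 × 0.190 = 0.02660.
Expected number = 0.02660 × 1345 = 35.78 ≈ 36.

36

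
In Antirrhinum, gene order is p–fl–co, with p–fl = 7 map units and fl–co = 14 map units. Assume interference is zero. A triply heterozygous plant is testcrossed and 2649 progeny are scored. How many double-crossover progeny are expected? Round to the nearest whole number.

26

Map distances give recombination frequencies of 0.070 and 0.140 for the two intervals.
With no interference, expected double-crossover frequency = 0.070 × 0.140 = 0.00980.
Expected number = 0.00980 × 2649 = 25.96 ≈ 26.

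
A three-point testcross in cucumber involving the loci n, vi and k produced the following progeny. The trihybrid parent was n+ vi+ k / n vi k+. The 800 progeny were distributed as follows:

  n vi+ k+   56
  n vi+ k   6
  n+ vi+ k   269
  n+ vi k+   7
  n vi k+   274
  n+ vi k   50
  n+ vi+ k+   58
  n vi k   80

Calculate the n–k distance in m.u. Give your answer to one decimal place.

The two rarest classes, n vi+ k and n+ vi k+, are the double crossovers. Comparing them with the parentals, only the n allele has switched, so n is the middle locus and the order is k – n – vi.
Crossovers in the k–n interval produce the single-crossover classes n+ vi+ k+ and n vi k (58 + 80 = 138) plus the double crossovers (13).
RF(k–n) = (138 + 13) / 800 = 151/800 = 0.1888 → 18.9 m.u.

18.9 m.u.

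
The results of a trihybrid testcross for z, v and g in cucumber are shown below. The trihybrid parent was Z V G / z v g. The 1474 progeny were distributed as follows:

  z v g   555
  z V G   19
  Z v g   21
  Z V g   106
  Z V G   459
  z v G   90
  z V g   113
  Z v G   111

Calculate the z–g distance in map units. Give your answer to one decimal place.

The two rarest classes, z V G and Z v g, are the double crossovers. Comparing them with the parentals, only the z allele has switched, so z is the middle locus and the order is v – z – g.
Crossovers in the z–g interval produce the single-crossover classes Z V g and z v G (106 + 90 = 196) plus the double crossovers (40).
RF(z–g) = (196 + 40) / 1474 = 236/1474 = 0.1601 → 16.0 map units.

16.0 map units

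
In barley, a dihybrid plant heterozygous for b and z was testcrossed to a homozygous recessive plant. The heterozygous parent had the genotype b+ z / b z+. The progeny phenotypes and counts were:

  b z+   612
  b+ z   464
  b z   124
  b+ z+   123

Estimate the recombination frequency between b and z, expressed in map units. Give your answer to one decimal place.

18.7 map units

The recombinant classes are b+ z+ and b z: 123 + 124 = 247.
Recombination frequency = 247/1323 = 0.1867 ≈ 18.7%, i.e. 18.7 map units.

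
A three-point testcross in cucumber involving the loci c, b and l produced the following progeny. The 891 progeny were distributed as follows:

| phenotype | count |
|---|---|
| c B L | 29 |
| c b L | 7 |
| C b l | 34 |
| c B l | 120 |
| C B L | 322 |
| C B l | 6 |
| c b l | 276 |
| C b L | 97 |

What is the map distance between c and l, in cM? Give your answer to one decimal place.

8.5 cM

The two most frequent reciprocal classes, C B L and c b l, are the parental types, so the F1 was C B L / c b l.
The two rarest classes, C B l and c b L, are the double crossovers. Comparing them with the parentals, only the l allele has switched, so l is the middle locus and the order is c – l – b.
Crossovers in the c–l interval produce the single-crossover classes c B L and C b l (29 + 34 = 63) plus the double crossovers (13).
RF(c–l) = (63 + 13) / 891 = 76/891 = 0.0853 → 8.5 cM.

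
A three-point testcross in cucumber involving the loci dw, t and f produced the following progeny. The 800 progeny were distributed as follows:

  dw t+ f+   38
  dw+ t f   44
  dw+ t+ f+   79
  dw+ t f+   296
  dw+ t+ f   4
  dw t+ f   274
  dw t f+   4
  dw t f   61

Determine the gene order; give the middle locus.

The two most frequent reciprocal classes, dw t+ f and dw+ t f+, are the parental types, so the F1 was dw t+ f / dw+ t f+.
The two rarest classes, dw+ t+ f and dw t f+, are the double crossovers. Comparing them with the parentals, only the dw allele has switched, so dw is the middle locus and the order is t – dw – f.

dw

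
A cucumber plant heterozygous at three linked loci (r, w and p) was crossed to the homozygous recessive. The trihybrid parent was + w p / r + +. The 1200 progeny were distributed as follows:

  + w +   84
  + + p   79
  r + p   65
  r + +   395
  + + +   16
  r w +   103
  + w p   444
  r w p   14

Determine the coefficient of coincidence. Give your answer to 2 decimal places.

0.95

The two rarest classes, r w p and + + +, are the double crossovers. Comparing them with the parentals, only the r allele has switched, so r is the middle locus and the order is p – r – w.
p–r: (149 + 30)/1200 = 0.1492; r–w: (182 + 30)/1200 = 0.1767.
Expected DCO frequency = 0.1492 × 0.1767 ≈ 0.02636; observed = 30/1200 ≈ 0.02500.
Coefficient of coincidence = 0.02500/0.02636 ≈ 0.95.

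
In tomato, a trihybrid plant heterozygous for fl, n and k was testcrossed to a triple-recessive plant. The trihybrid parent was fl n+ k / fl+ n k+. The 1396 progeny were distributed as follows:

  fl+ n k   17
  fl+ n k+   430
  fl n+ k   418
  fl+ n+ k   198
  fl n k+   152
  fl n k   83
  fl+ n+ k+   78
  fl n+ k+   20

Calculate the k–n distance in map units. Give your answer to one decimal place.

The two rarest classes, fl n+ k+ and fl+ n k, are the double crossovers. Comparing them with the parentals, only the k allele has switched, so k is the middle locus and the order is n – k – fl.
Crossovers in the n–k interval produce the single-crossover classes fl n k and fl+ n+ k+ (83 + 78 = 161) plus the double crossovers (37).
RF(n–k) = (161 + 37) / 1396 = 198/1396 = 0.1418 → 14.2 map units.

14.2 map units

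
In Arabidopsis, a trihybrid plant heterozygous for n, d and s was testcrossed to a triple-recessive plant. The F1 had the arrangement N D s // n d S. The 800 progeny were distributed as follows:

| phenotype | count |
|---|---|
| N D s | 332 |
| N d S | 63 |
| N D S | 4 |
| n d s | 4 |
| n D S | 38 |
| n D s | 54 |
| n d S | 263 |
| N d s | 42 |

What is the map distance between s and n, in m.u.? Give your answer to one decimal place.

15.6 m.u.

The two rarest classes, N D S and n d s, are the double crossovers. Comparing them with the parentals, only the s allele has switched, so s is the middle locus and the order is d – s – n.
Crossovers in the s–n interval produce the single-crossover classes n D s and N d S (54 + 63 = 117) plus the double crossovers (8).
RF(s–n) = (117 + 8) / 800 = 125/800 = 0.1562 → 15.6 m.u.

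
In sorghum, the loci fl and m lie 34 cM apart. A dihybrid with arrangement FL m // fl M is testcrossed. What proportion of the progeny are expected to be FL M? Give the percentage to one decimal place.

17.0%

A map distance of 34 cM corresponds to a recombination frequency of 0.340.
The F1 is FL m / fl M, so FL M is a recombinant gamete class with expected frequency r/2 = 0.340/2 = 0.1700.
That is 0.1700 = 17.0% of the progeny.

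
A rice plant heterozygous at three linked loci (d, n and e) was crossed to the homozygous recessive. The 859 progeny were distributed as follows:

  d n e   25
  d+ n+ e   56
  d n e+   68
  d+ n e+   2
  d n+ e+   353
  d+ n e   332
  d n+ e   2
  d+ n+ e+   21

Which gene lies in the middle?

e

The two most frequent reciprocal classes, d+ n e and d n+ e+, are the parental types, so the F1 was d+ n e / d n+ e+.
The two rarest classes, d+ n e+ and d n+ e, are the double crossovers. Comparing them with the parentals, only the e allele has switched, so e is the middle locus and the order is n – e – d.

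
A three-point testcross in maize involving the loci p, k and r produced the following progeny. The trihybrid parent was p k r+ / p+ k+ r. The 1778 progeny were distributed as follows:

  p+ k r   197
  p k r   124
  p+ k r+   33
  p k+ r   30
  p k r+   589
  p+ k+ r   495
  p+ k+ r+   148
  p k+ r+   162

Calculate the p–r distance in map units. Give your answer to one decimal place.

18.8 map units

The two rarest classes, p+ k r+ and p k+ r, are the double crossovers. Comparing them with the parentals, only the p allele has switched, so p is the middle locus and the order is k – p – r.
Crossovers in the p–r interval produce the single-crossover classes p k r and p+ k+ r+ (124 + 148 = 272) plus the double crossovers (63).
RF(p–r) = (272 + 63) / 1778 = 335/1778 = 0.1884 → 18.8 map units.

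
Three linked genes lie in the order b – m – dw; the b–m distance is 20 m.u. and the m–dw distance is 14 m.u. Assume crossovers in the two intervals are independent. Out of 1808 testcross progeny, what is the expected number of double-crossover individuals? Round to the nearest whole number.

Map distances give recombination frequencies of 0.200 and 0.140 for the two intervals.
With no interference, expected double-crossover frequency = 0.200 × 0.140 = 0.02800.
Expected number = 0.02800 × 1808 = 50.62 ≈ 51.

51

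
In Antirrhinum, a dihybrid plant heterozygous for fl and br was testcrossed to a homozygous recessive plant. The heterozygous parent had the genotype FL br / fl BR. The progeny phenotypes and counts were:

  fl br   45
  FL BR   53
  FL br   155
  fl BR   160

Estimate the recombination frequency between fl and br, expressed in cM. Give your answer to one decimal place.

23.7 cM

The recombinant classes are FL BR and fl br: 53 + 45 = 98.
Recombination frequency = 98/413 = 0.2373 ≈ 23.7%, i.e. 23.7 cM.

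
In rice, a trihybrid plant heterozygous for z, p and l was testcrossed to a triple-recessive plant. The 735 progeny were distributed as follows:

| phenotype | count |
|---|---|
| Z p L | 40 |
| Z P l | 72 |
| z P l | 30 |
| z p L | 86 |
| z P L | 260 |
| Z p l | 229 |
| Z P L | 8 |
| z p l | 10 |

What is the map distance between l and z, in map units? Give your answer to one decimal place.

12.0 map units

The two most frequent reciprocal classes, z P L and Z p l, are the parental types, so the F1 was z P L / Z p l.
The two rarest classes, Z P L and z p l, are the double crossovers. Comparing them with the parentals, only the z allele has switched, so z is the middle locus and the order is p – z – l.
Crossovers in the z–l interval produce the single-crossover classes z P l and Z p L (30 + 40 = 70) plus the double crossovers (18).
RF(z–l) = (70 + 18) / 735 = 88/735 = 0.1197 → 12.0 map units.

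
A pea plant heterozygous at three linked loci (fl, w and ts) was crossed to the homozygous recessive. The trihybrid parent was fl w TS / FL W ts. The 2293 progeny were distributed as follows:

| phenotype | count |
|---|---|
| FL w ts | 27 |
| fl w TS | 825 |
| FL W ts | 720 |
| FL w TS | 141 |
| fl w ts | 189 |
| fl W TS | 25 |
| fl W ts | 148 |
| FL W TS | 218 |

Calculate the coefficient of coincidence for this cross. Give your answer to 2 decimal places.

The two rarest classes, fl W TS and FL w ts, are the double crossovers. Comparing them with the parentals, only the w allele has switched, so w is the middle locus and the order is ts – w – fl.
ts–w: (407 + 52)/2293 = 0.2002; w–fl: (289 + 52)/2293 = 0.1487.
Expected DCO frequency = 0.2002 × 0.1487 ≈ 0.02977; observed = 52/2293 ≈ 0.02268.
Coefficient of coincidence = 0.02268/0.02977 ≈ 0.76.

0.76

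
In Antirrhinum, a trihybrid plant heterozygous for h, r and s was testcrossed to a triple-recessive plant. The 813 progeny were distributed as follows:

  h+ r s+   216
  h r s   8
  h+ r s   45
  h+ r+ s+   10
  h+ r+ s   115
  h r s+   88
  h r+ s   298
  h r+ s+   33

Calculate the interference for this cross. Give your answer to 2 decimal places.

0.31

The two most frequent reciprocal classes, h r+ s and h+ r s+, are the parental types, so the F1 was h r+ s / h+ r s+.
The two rarest classes, h r s and h+ r+ s+, are the double crossovers. Comparing them with the parentals, only the r allele has switched, so r is the middle locus and the order is s – r – h.
s–r: (78 + 18)/813 = 0.1181; r–h: (203 + 18)/813 = 0.2718.
Expected DCO frequency = 0.1181 × 0.2718 ≈ 0.03210; observed = 18/813 ≈ 0.02214.
Coefficient of coincidence = 0.02214/0.03210 ≈ 0.69; interference = 1 − 0.69 = 0.31.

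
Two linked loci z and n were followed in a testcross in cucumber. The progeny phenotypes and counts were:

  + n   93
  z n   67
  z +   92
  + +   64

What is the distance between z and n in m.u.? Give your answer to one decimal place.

41.5 m.u.

The two most frequent classes, + n (93) and z + (92), are the parental types, so the F1 was + n / z +.
The recombinant classes are + + and z n: 64 + 67 = 131.
Recombination frequency = 131/316 = 0.4146 ≈ 41.5%, i.e. 41.5 m.u.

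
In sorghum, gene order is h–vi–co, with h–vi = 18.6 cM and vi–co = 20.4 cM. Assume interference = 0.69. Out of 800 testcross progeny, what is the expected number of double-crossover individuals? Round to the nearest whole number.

Map distances give recombination frequencies of 0.186 and 0.204 for the two intervals.
With interference 0.69 (so coincidence = 0.31), expected double-crossover frequency = 0.186 × 0.204 × 0.31 = 0.01176.
Expected number = 0.01176 × 800 = 9.41 ≈ 9.

9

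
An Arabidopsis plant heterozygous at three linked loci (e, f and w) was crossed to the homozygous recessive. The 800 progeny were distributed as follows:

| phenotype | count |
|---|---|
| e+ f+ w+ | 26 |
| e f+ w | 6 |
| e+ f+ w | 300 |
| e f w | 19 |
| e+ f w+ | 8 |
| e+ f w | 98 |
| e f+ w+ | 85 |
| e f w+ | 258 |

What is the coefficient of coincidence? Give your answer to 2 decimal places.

The two most frequent reciprocal classes, e+ f+ w and e f w+, are the parental types, so the F1 was e+ f+ w / e f w+.
The two rarest classes, e f+ w and e+ f w+, are the double crossovers. Comparing them with the parentals, only the e allele has switched, so e is the middle locus and the order is f – e – w.
f–e: (183 + 14)/800 = 0.2462; e–w: (45 + 14)/800 = 0.0737.
Expected DCO frequency = 0.2462 × 0.0737 ≈ 0.01814; observed = 14/800 ≈ 0.01750.
Coefficient of coincidence = 0.01750/0.01814 ≈ 0.96.

0.96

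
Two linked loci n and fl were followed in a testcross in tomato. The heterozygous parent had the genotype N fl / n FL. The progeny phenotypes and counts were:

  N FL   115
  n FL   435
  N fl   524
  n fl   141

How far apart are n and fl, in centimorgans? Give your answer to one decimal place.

The recombinant classes are N FL and n fl: 115 + 141 = 256.
Recombination frequency = 256/1215 = 0.2107 ≈ 21.1%, i.e. 21.1 centimorgans.

21.1 centimorgans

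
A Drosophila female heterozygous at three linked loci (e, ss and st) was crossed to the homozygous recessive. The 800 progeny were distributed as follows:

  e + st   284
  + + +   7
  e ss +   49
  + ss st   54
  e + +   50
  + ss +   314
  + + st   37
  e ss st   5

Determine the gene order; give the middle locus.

ss

The two most frequent reciprocal classes, e + st and + ss +, are the parental types, so the F1 was e + st / + ss +.
The two rarest classes, e ss st and + + +, are the double crossovers. Comparing them with the parentals, only the ss allele has switched, so ss is the middle locus and the order is st – ss – e.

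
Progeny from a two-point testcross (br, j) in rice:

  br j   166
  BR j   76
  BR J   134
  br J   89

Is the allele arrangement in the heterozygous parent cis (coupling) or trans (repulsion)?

cis

The two most frequent classes are BR J (134) and br j (166); these are the parental (non-recombinant) types.
So the F1 carried BR J on one chromosome and br j on the other — the recessive alleles are on the same chromosome (cis / coupling).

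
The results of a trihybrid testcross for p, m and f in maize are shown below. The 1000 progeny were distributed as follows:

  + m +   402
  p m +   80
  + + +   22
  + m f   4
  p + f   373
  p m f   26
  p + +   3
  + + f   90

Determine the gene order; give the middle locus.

The two most frequent reciprocal classes, p + f and + m +, are the parental types, so the F1 was p + f / + m +.
The two rarest classes, p + + and + m f, are the double crossovers. Comparing them with the parentals, only the f allele has switched, so f is the middle locus and the order is m – f – p.

f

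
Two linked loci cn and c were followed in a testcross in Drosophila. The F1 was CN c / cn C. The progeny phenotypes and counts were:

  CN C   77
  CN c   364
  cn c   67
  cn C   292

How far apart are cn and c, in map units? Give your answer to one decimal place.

18.0 map units

The recombinant classes are CN C and cn c: 77 + 67 = 144.
Recombination frequency = 144/800 = 0.1800 ≈ 18.0%, i.e. 18.0 map units.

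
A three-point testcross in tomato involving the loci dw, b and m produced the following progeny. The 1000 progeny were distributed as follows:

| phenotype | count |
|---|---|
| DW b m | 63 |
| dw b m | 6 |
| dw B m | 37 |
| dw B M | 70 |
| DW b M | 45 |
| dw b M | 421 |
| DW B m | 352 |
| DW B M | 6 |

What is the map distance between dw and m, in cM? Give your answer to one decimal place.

The two most frequent reciprocal classes, DW B m and dw b M, are the parental types, so the F1 was DW B m / dw b M.
The two rarest classes, DW B M and dw b m, are the double crossovers. Comparing them with the parentals, only the m allele has switched, so m is the middle locus and the order is dw – m – b.
Crossovers in the dw–m interval produce the single-crossover classes dw B m and DW b M (37 + 45 = 82) plus the double crossovers (12).
RF(dw–m) = (82 + 12) / 1000 = 94/1000 = 0.0940 → 9.4 cM.

9.4 cM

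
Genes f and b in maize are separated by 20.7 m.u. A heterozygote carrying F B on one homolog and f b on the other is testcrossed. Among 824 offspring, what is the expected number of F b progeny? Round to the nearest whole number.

A map distance of 20.7 m.u. corresponds to a recombination frequency of 0.207.
The F1 is F B / f b, so F b is a recombinant gamete class with expected frequency r/2 = 0.207/2 = 0.1035.
Expected number = 0.1035 × 824 = 85.28 ≈ 85.

85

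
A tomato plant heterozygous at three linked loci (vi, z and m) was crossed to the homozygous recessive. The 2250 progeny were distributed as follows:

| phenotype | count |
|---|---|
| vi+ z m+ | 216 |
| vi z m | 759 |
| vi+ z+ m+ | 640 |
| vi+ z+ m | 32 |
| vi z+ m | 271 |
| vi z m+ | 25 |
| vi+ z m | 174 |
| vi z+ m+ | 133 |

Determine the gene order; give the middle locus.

The two most frequent reciprocal classes, vi+ z+ m+ and vi z m, are the parental types, so the F1 was vi+ z+ m+ / vi z m.
The two rarest classes, vi+ z+ m and vi z m+, are the double crossovers. Comparing them with the parentals, only the m allele has switched, so m is the middle locus and the order is vi – m – z.

m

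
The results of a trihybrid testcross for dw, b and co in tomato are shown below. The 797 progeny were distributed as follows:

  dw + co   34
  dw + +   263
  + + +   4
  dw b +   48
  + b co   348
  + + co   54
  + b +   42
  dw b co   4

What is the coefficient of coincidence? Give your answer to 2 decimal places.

The two most frequent reciprocal classes, dw + + and + b co, are the parental types, so the F1 was dw + + / + b co.
The two rarest classes, + + + and dw b co, are the double crossovers. Comparing them with the parentals, only the dw allele has switched, so dw is the middle locus and the order is co – dw – b.
co–dw: (76 + 8)/797 = 0.1054; dw–b: (102 + 8)/797 = 0.1380.
Expected DCO frequency = 0.1054 × 0.1380 ≈ 0.01455; observed = 8/797 ≈ 0.01004.
Coefficient of coincidence = 0.01004/0.01455 ≈ 0.69.

0.69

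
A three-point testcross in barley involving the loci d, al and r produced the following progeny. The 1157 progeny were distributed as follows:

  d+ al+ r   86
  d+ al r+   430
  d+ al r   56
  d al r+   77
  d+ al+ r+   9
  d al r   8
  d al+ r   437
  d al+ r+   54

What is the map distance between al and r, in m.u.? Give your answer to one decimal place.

The two most frequent reciprocal classes, d al+ r and d+ al r+, are the parental types, so the F1 was d al+ r / d+ al r+.
The two rarest classes, d al r and d+ al+ r+, are the double crossovers. Comparing them with the parentals, only the al allele has switched, so al is the middle locus and the order is d – al – r.
Crossovers in the al–r interval produce the single-crossover classes d al+ r+ and d+ al r (54 + 56 = 110) plus the double crossovers (17).
RF(al–r) = (110 + 17) / 1157 = 127/1157 = 0.1098 → 11.0 m.u.

11.0 m.u.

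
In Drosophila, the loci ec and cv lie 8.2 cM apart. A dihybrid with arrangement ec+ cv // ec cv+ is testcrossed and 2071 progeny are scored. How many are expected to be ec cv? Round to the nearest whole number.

A map distance of 8.2 cM corresponds to a recombination frequency of 0.082.
The F1 is ec+ cv / ec cv+, so ec cv is a recombinant gamete class with expected frequency r/2 = 0.082/2 = 0.0410.
Expected number = 0.0410 × 2071 = 84.91 ≈ 85.

85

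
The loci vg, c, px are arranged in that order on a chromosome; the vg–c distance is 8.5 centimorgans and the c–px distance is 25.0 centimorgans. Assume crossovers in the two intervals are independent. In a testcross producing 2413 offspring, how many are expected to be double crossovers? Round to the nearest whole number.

51

Map distances give recombination frequencies of 0.085 and 0.250 for the two intervals.
With no interference, expected double-crossover frequency = 0.085 × 0.250 = 0.02125.
Expected number = 0.02125 × 2413 = 51.28 ≈ 51.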